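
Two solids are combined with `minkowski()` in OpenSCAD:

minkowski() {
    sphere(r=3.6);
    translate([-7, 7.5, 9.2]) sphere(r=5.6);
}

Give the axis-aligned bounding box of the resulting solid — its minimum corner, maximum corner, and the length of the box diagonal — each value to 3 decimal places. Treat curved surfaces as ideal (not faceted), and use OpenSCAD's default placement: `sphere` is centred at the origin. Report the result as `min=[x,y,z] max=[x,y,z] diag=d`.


min=[-16.200,-1.700,0.000] max=[2.200,16.700,18.400] diag=31.870

A = translate([-7, 7.5, 9.2]) sphere(r=5.6) → bbox [-12.6,1.9,3.6] .. [-1.4,13.1,14.8]
B = sphere(r=3.6) → bbox [-3.6,-3.6,-3.6] .. [3.6,3.6,3.6]
lo = A.lo+B.lo = [-12.6-3.6, 1.9-3.6, 3.6-3.6] = [-16.200,-1.700,0.000]
hi = A.hi+B.hi = [-1.4+3.6, 13.1+3.6, 14.8+3.6] = [2.200,16.700,18.400]
diag = √(18.4²+18.4²+18.4²) = √1015.68 = 31.870


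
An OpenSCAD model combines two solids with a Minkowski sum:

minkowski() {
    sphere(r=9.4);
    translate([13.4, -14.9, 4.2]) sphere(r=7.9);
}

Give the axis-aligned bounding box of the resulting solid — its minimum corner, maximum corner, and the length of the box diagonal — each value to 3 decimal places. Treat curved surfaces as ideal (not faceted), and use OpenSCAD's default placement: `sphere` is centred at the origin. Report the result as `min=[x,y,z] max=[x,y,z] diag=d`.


A = translate([13.4, -14.9, 4.2]) sphere(r=7.9) → bbox [5.5,-22.8,-3.7] .. [21.3,-7,12.1]
B = sphere(r=9.4) → bbox [-9.4,-9.4,-9.4] .. [9.4,9.4,9.4]
lo = A.lo+B.lo = [5.5-9.4, -22.8-9.4, -3.7-9.4] = [-3.900,-32.200,-13.100]
hi = A.hi+B.hi = [21.3+9.4, -7+9.4, 12.1+9.4] = [30.700,2.400,21.500]
diag = √(34.6²+34.6²+34.6²) = √3591.48 = 59.929

min=[-3.900,-32.200,-13.100] max=[30.700,2.400,21.500] diag=59.929


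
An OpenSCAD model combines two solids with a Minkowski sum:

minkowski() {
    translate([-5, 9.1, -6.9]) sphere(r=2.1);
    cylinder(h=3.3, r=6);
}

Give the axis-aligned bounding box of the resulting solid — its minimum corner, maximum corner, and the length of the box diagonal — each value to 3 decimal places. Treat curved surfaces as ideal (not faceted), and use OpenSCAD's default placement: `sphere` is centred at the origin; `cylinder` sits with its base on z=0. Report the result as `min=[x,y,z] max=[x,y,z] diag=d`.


A = translate([-5, 9.1, -6.9]) sphere(r=2.1) → bbox [-7.1,7,-9] .. [-2.9,11.2,-4.8]
B = cylinder(h=3.3, r=6) → bbox [-6,-6,0] .. [6,6,3.3]
lo = A.lo+B.lo = [-7.1-6, 7-6, -9+0] = [-13.100,1.000,-9.000]
hi = A.hi+B.hi = [-2.9+6, 11.2+6, -4.8+3.3] = [3.100,17.200,-1.500]
diag = √(16.2²+16.2²+7.5²) = √581.13 = 24.107

min=[-13.100,1.000,-9.000] max=[3.100,17.200,-1.500] diag=24.107


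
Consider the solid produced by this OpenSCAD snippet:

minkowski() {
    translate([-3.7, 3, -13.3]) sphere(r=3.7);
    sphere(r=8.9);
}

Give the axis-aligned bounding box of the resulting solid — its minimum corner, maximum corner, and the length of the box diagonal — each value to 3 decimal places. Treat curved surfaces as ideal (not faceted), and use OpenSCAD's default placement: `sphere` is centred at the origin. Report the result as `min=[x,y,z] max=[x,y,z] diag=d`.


A = translate([-3.7, 3, -13.3]) sphere(r=3.7) → bbox [-7.4,-0.7,-17] .. [0,6.7,-9.6]
B = sphere(r=8.9) → bbox [-8.9,-8.9,-8.9] .. [8.9,8.9,8.9]
lo = A.lo+B.lo = [-7.4-8.9, -0.7-8.9, -17-8.9] = [-16.300,-9.600,-25.900]
hi = A.hi+B.hi = [0+8.9, 6.7+8.9, -9.6+8.9] = [8.900,15.600,-0.700]
diag = √(25.2²+25.2²+25.2²) = √1905.12 = 43.648

min=[-16.300,-9.600,-25.900] max=[8.900,15.600,-0.700] diag=43.648


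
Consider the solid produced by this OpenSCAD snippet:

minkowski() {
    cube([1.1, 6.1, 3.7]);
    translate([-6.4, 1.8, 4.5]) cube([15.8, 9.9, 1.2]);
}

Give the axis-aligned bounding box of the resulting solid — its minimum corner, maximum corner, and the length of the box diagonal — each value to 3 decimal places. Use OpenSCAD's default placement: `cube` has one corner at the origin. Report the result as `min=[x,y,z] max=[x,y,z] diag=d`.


A = translate([-6.4, 1.8, 4.5]) cube([15.8, 9.9, 1.2]) → bbox [-6.4,1.8,4.5] .. [9.4,11.7,5.7]
B = cube([1.1, 6.1, 3.7]) → bbox [0,0,0] .. [1.1,6.1,3.7]
lo = A.lo+B.lo = [-6.4+0, 1.8+0, 4.5+0] = [-6.400,1.800,4.500]
hi = A.hi+B.hi = [9.4+1.1, 11.7+6.1, 5.7+3.7] = [10.500,17.800,9.400]
diag = √(16.9²+16²+4.9²) = √565.62 = 23.783

min=[-6.400,1.800,4.500] max=[10.500,17.800,9.400] diag=23.783


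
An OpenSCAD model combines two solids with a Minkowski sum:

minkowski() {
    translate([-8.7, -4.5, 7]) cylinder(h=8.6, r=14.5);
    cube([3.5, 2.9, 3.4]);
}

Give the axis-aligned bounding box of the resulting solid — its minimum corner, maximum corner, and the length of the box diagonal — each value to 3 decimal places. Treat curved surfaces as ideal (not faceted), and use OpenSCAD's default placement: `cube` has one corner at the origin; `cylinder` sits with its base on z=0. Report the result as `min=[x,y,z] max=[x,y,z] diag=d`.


A = translate([-8.7, -4.5, 7]) cylinder(h=8.6, r=14.5) → bbox [-23.2,-19,7] .. [5.8,10,15.6]
B = cube([3.5, 2.9, 3.4]) → bbox [0,0,0] .. [3.5,2.9,3.4]
lo = A.lo+B.lo = [-23.2+0, -19+0, 7+0] = [-23.200,-19.000,7.000]
hi = A.hi+B.hi = [5.8+3.5, 10+2.9, 15.6+3.4] = [9.300,12.900,19.000]
diag = √(32.5²+31.9²+12²) = √2217.86 = 47.094

min=[-23.200,-19.000,7.000] max=[9.300,12.900,19.000] diag=47.094


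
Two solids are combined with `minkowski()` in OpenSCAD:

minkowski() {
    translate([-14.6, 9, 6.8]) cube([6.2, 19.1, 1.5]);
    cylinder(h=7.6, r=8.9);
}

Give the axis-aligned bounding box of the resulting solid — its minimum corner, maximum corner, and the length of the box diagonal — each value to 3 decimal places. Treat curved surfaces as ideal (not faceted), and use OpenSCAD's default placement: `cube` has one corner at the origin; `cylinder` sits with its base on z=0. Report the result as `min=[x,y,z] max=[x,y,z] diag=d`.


min=[-23.500,0.100,6.800] max=[0.500,37.000,15.900] diag=44.949

A = translate([-14.6, 9, 6.8]) cube([6.2, 19.1, 1.5]) → bbox [-14.6,9,6.8] .. [-8.4,28.1,8.3]
B = cylinder(h=7.6, r=8.9) → bbox [-8.9,-8.9,0] .. [8.9,8.9,7.6]
lo = A.lo+B.lo = [-14.6-8.9, 9-8.9, 6.8+0] = [-23.500,0.100,6.800]
hi = A.hi+B.hi = [-8.4+8.9, 28.1+8.9, 8.3+7.6] = [0.500,37.000,15.900]
diag = √(24²+36.9²+9.1²) = √2020.42 = 44.949


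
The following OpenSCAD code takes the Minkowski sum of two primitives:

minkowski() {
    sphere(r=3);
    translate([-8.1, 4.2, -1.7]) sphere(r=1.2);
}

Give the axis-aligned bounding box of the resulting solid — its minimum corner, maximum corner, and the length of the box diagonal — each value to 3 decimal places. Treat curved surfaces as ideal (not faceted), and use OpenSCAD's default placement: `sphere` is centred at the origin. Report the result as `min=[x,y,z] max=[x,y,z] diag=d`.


min=[-12.300,0.000,-5.900] max=[-3.900,8.400,2.500] diag=14.549

A = translate([-8.1, 4.2, -1.7]) sphere(r=1.2) → bbox [-9.3,3,-2.9] .. [-6.9,5.4,-0.5]
B = sphere(r=3) → bbox [-3,-3,-3] .. [3,3,3]
lo = A.lo+B.lo = [-9.3-3, 3-3, -2.9-3] = [-12.300,0.000,-5.900]
hi = A.hi+B.hi = [-6.9+3, 5.4+3, -0.5+3] = [-3.900,8.400,2.500]
diag = √(8.4²+8.4²+8.4²) = √211.68 = 14.549


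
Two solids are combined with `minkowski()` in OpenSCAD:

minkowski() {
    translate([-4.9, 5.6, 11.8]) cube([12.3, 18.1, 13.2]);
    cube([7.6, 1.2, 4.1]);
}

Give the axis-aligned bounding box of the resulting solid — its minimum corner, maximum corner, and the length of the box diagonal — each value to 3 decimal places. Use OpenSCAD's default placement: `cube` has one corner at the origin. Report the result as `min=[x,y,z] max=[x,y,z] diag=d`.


A = translate([-4.9, 5.6, 11.8]) cube([12.3, 18.1, 13.2]) → bbox [-4.9,5.6,11.8] .. [7.4,23.7,25]
B = cube([7.6, 1.2, 4.1]) → bbox [0,0,0] .. [7.6,1.2,4.1]
lo = A.lo+B.lo = [-4.9+0, 5.6+0, 11.8+0] = [-4.900,5.600,11.800]
hi = A.hi+B.hi = [7.4+7.6, 23.7+1.2, 25+4.1] = [15.000,24.900,29.100]
diag = √(19.9²+19.3²+17.3²) = √1067.79 = 32.677

min=[-4.900,5.600,11.800] max=[15.000,24.900,29.100] diag=32.677


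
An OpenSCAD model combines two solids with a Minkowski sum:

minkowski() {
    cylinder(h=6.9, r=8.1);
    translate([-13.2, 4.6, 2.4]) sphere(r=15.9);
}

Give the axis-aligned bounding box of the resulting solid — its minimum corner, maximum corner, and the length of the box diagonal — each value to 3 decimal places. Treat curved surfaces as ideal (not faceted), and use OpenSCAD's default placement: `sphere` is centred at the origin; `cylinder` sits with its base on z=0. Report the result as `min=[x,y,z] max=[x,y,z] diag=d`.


A = translate([-13.2, 4.6, 2.4]) sphere(r=15.9) → bbox [-29.1,-11.3,-13.5] .. [2.7,20.5,18.3]
B = cylinder(h=6.9, r=8.1) → bbox [-8.1,-8.1,0] .. [8.1,8.1,6.9]
lo = A.lo+B.lo = [-29.1-8.1, -11.3-8.1, -13.5+0] = [-37.200,-19.400,-13.500]
hi = A.hi+B.hi = [2.7+8.1, 20.5+8.1, 18.3+6.9] = [10.800,28.600,25.200]
diag = √(48²+48²+38.7²) = √6105.69 = 78.139

min=[-37.200,-19.400,-13.500] max=[10.800,28.600,25.200] diag=78.139


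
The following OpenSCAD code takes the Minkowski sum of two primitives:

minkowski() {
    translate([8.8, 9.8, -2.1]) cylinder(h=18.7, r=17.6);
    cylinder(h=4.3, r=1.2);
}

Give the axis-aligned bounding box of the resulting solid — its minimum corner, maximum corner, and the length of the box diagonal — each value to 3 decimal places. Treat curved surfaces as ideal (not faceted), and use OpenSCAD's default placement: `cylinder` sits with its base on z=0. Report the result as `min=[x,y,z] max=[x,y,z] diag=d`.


A = translate([8.8, 9.8, -2.1]) cylinder(h=18.7, r=17.6) → bbox [-8.8,-7.8,-2.1] .. [26.4,27.4,16.6]
B = cylinder(h=4.3, r=1.2) → bbox [-1.2,-1.2,0] .. [1.2,1.2,4.3]
lo = A.lo+B.lo = [-8.8-1.2, -7.8-1.2, -2.1+0] = [-10.000,-9.000,-2.100]
hi = A.hi+B.hi = [26.4+1.2, 27.4+1.2, 16.6+4.3] = [27.600,28.600,20.900]
diag = √(37.6²+37.6²+23²) = √3356.52 = 57.935

min=[-10.000,-9.000,-2.100] max=[27.600,28.600,20.900] diag=57.935


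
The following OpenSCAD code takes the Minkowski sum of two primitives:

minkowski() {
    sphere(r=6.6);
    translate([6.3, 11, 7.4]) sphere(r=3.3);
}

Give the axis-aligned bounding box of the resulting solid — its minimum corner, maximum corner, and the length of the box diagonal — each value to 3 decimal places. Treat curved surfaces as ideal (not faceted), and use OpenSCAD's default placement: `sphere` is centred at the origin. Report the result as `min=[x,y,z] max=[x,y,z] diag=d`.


A = translate([6.3, 11, 7.4]) sphere(r=3.3) → bbox [3,7.7,4.1] .. [9.6,14.3,10.7]
B = sphere(r=6.6) → bbox [-6.6,-6.6,-6.6] .. [6.6,6.6,6.6]
lo = A.lo+B.lo = [3-6.6, 7.7-6.6, 4.1-6.6] = [-3.600,1.100,-2.500]
hi = A.hi+B.hi = [9.6+6.6, 14.3+6.6, 10.7+6.6] = [16.200,20.900,17.300]
diag = √(19.8²+19.8²+19.8²) = √1176.12 = 34.295

min=[-3.600,1.100,-2.500] max=[16.200,20.900,17.300] diag=34.295


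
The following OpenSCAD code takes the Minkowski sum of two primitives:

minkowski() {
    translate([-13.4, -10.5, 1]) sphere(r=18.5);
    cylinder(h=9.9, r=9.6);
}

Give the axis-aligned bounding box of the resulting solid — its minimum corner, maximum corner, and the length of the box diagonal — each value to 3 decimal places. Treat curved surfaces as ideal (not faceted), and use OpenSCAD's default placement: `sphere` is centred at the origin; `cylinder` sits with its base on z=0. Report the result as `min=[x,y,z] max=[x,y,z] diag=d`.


A = translate([-13.4, -10.5, 1]) sphere(r=18.5) → bbox [-31.9,-29,-17.5] .. [5.1,8,19.5]
B = cylinder(h=9.9, r=9.6) → bbox [-9.6,-9.6,0] .. [9.6,9.6,9.9]
lo = A.lo+B.lo = [-31.9-9.6, -29-9.6, -17.5+0] = [-41.500,-38.600,-17.500]
hi = A.hi+B.hi = [5.1+9.6, 8+9.6, 19.5+9.9] = [14.700,17.600,29.400]
diag = √(56.2²+56.2²+46.9²) = √8516.49 = 92.285

min=[-41.500,-38.600,-17.500] max=[14.700,17.600,29.400] diag=92.285


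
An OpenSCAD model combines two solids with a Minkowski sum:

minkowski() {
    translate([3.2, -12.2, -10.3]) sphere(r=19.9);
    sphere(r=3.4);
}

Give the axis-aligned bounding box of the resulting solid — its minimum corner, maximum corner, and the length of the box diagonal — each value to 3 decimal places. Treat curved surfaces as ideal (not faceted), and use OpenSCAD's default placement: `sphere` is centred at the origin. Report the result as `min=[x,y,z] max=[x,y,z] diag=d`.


A = translate([3.2, -12.2, -10.3]) sphere(r=19.9) → bbox [-16.7,-32.1,-30.2] .. [23.1,7.7,9.6]
B = sphere(r=3.4) → bbox [-3.4,-3.4,-3.4] .. [3.4,3.4,3.4]
lo = A.lo+B.lo = [-16.7-3.4, -32.1-3.4, -30.2-3.4] = [-20.100,-35.500,-33.600]
hi = A.hi+B.hi = [23.1+3.4, 7.7+3.4, 9.6+3.4] = [26.500,11.100,13.000]
diag = √(46.6²+46.6²+46.6²) = √6514.68 = 80.714

min=[-20.100,-35.500,-33.600] max=[26.500,11.100,13.000] diag=80.714


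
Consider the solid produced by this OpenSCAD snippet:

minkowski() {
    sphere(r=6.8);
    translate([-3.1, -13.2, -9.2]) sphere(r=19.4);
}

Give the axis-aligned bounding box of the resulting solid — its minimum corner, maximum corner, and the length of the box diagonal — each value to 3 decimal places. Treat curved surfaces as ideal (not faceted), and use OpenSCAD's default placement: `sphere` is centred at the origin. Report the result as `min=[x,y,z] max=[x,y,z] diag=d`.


min=[-29.300,-39.400,-35.400] max=[23.100,13.000,17.000] diag=90.759

A = translate([-3.1, -13.2, -9.2]) sphere(r=19.4) → bbox [-22.5,-32.6,-28.6] .. [16.3,6.2,10.2]
B = sphere(r=6.8) → bbox [-6.8,-6.8,-6.8] .. [6.8,6.8,6.8]
lo = A.lo+B.lo = [-22.5-6.8, -32.6-6.8, -28.6-6.8] = [-29.300,-39.400,-35.400]
hi = A.hi+B.hi = [16.3+6.8, 6.2+6.8, 10.2+6.8] = [23.100,13.000,17.000]
diag = √(52.4²+52.4²+52.4²) = √8237.28 = 90.759


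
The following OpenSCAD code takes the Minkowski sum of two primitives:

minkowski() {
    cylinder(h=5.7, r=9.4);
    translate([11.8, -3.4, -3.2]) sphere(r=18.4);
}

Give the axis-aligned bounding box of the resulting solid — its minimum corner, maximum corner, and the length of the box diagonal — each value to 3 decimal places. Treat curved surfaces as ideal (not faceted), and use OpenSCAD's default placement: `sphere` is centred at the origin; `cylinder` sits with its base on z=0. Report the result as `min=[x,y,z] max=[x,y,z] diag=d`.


min=[-16.000,-31.200,-21.600] max=[39.600,24.400,20.900] diag=89.381

A = translate([11.8, -3.4, -3.2]) sphere(r=18.4) → bbox [-6.6,-21.8,-21.6] .. [30.2,15,15.2]
B = cylinder(h=5.7, r=9.4) → bbox [-9.4,-9.4,0] .. [9.4,9.4,5.7]
lo = A.lo+B.lo = [-6.6-9.4, -21.8-9.4, -21.6+0] = [-16.000,-31.200,-21.600]
hi = A.hi+B.hi = [30.2+9.4, 15+9.4, 15.2+5.7] = [39.600,24.400,20.900]
diag = √(55.6²+55.6²+42.5²) = √7988.97 = 89.381


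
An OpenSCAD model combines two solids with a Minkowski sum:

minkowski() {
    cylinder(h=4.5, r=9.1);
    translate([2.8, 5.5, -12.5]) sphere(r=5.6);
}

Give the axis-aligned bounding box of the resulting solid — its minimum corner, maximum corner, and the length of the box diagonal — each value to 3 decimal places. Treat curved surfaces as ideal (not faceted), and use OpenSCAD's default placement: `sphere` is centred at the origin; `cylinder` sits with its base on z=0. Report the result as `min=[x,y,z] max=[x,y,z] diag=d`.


min=[-11.900,-9.200,-18.100] max=[17.500,20.200,-2.400] diag=44.443

A = translate([2.8, 5.5, -12.5]) sphere(r=5.6) → bbox [-2.8,-0.1,-18.1] .. [8.4,11.1,-6.9]
B = cylinder(h=4.5, r=9.1) → bbox [-9.1,-9.1,0] .. [9.1,9.1,4.5]
lo = A.lo+B.lo = [-2.8-9.1, -0.1-9.1, -18.1+0] = [-11.900,-9.200,-18.100]
hi = A.hi+B.hi = [8.4+9.1, 11.1+9.1, -6.9+4.5] = [17.500,20.200,-2.400]
diag = √(29.4²+29.4²+15.7²) = √1975.21 = 44.443


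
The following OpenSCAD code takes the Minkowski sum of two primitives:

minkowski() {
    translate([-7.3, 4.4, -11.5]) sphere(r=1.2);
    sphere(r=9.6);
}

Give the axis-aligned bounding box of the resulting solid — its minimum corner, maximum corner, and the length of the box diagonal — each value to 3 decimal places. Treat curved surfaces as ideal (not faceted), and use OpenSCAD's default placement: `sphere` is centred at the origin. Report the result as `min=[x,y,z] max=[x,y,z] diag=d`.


A = translate([-7.3, 4.4, -11.5]) sphere(r=1.2) → bbox [-8.5,3.2,-12.7] .. [-6.1,5.6,-10.3]
B = sphere(r=9.6) → bbox [-9.6,-9.6,-9.6] .. [9.6,9.6,9.6]
lo = A.lo+B.lo = [-8.5-9.6, 3.2-9.6, -12.7-9.6] = [-18.100,-6.400,-22.300]
hi = A.hi+B.hi = [-6.1+9.6, 5.6+9.6, -10.3+9.6] = [3.500,15.200,-0.700]
diag = √(21.6²+21.6²+21.6²) = √1399.68 = 37.412

min=[-18.100,-6.400,-22.300] max=[3.500,15.200,-0.700] diag=37.412


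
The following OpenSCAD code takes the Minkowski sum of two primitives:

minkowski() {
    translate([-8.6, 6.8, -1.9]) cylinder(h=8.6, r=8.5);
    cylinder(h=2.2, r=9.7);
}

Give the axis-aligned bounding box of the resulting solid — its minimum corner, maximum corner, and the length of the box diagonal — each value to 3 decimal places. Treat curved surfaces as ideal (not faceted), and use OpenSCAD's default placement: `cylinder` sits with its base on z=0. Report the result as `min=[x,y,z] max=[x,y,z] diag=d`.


A = translate([-8.6, 6.8, -1.9]) cylinder(h=8.6, r=8.5) → bbox [-17.1,-1.7,-1.9] .. [-0.1,15.3,6.7]
B = cylinder(h=2.2, r=9.7) → bbox [-9.7,-9.7,0] .. [9.7,9.7,2.2]
lo = A.lo+B.lo = [-17.1-9.7, -1.7-9.7, -1.9+0] = [-26.800,-11.400,-1.900]
hi = A.hi+B.hi = [-0.1+9.7, 15.3+9.7, 6.7+2.2] = [9.600,25.000,8.900]
diag = √(36.4²+36.4²+10.8²) = √2766.56 = 52.598

min=[-26.800,-11.400,-1.900] max=[9.600,25.000,8.900] diag=52.598


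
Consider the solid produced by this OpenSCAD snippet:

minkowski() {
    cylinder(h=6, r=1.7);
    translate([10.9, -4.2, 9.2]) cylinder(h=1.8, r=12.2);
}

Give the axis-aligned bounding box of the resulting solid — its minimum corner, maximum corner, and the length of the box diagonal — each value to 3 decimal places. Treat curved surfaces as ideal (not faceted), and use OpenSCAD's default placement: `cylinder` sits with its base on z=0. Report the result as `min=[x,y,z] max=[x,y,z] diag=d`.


A = translate([10.9, -4.2, 9.2]) cylinder(h=1.8, r=12.2) → bbox [-1.3,-16.4,9.2] .. [23.1,8,11]
B = cylinder(h=6, r=1.7) → bbox [-1.7,-1.7,0] .. [1.7,1.7,6]
lo = A.lo+B.lo = [-1.3-1.7, -16.4-1.7, 9.2+0] = [-3.000,-18.100,9.200]
hi = A.hi+B.hi = [23.1+1.7, 8+1.7, 11+6] = [24.800,9.700,17.000]
diag = √(27.8²+27.8²+7.8²) = √1606.52 = 40.081

min=[-3.000,-18.100,9.200] max=[24.800,9.700,17.000] diag=40.081


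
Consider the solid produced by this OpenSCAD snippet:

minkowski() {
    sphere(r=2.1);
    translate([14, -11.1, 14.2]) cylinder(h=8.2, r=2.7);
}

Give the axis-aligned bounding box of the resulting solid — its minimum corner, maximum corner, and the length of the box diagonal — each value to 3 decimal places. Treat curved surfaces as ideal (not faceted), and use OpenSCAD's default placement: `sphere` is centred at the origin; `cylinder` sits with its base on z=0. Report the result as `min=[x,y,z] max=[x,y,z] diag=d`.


A = translate([14, -11.1, 14.2]) cylinder(h=8.2, r=2.7) → bbox [11.3,-13.8,14.2] .. [16.7,-8.4,22.4]
B = sphere(r=2.1) → bbox [-2.1,-2.1,-2.1] .. [2.1,2.1,2.1]
lo = A.lo+B.lo = [11.3-2.1, -13.8-2.1, 14.2-2.1] = [9.200,-15.900,12.100]
hi = A.hi+B.hi = [16.7+2.1, -8.4+2.1, 22.4+2.1] = [18.800,-6.300,24.500]
diag = √(9.6²+9.6²+12.4²) = √338.08 = 18.387

min=[9.200,-15.900,12.100] max=[18.800,-6.300,24.500] diag=18.387


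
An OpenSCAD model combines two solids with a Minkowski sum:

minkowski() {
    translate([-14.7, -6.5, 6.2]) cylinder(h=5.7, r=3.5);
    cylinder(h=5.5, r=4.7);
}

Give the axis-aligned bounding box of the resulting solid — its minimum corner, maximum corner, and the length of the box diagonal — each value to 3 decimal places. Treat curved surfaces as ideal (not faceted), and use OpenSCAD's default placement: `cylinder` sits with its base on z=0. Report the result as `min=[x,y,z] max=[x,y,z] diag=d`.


A = translate([-14.7, -6.5, 6.2]) cylinder(h=5.7, r=3.5) → bbox [-18.2,-10,6.2] .. [-11.2,-3,11.9]
B = cylinder(h=5.5, r=4.7) → bbox [-4.7,-4.7,0] .. [4.7,4.7,5.5]
lo = A.lo+B.lo = [-18.2-4.7, -10-4.7, 6.2+0] = [-22.900,-14.700,6.200]
hi = A.hi+B.hi = [-11.2+4.7, -3+4.7, 11.9+5.5] = [-6.500,1.700,17.400]
diag = √(16.4²+16.4²+11.2²) = √663.36 = 25.756

min=[-22.900,-14.700,6.200] max=[-6.500,1.700,17.400] diag=25.756


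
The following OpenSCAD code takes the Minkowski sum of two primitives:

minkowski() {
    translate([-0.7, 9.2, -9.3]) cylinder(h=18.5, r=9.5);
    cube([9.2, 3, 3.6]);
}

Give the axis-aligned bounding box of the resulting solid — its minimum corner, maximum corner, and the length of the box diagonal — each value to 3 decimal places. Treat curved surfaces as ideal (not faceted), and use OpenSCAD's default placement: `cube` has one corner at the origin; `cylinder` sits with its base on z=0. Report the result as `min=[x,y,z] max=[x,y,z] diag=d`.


min=[-10.200,-0.300,-9.300] max=[18.000,21.700,12.800] diag=42.043

A = translate([-0.7, 9.2, -9.3]) cylinder(h=18.5, r=9.5) → bbox [-10.2,-0.3,-9.3] .. [8.8,18.7,9.2]
B = cube([9.2, 3, 3.6]) → bbox [0,0,0] .. [9.2,3,3.6]
lo = A.lo+B.lo = [-10.2+0, -0.3+0, -9.3+0] = [-10.200,-0.300,-9.300]
hi = A.hi+B.hi = [8.8+9.2, 18.7+3, 9.2+3.6] = [18.000,21.700,12.800]
diag = √(28.2²+22²+22.1²) = √1767.65 = 42.043


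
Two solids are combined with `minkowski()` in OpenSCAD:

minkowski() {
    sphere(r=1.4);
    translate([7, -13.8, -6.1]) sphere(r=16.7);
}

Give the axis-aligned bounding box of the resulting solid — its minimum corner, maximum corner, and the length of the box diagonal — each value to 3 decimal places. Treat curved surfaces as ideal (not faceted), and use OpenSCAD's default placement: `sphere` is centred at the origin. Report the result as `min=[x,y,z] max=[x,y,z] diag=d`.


min=[-11.100,-31.900,-24.200] max=[25.100,4.300,12.000] diag=62.700

A = translate([7, -13.8, -6.1]) sphere(r=16.7) → bbox [-9.7,-30.5,-22.8] .. [23.7,2.9,10.6]
B = sphere(r=1.4) → bbox [-1.4,-1.4,-1.4] .. [1.4,1.4,1.4]
lo = A.lo+B.lo = [-9.7-1.4, -30.5-1.4, -22.8-1.4] = [-11.100,-31.900,-24.200]
hi = A.hi+B.hi = [23.7+1.4, 2.9+1.4, 10.6+1.4] = [25.100,4.300,12.000]
diag = √(36.2²+36.2²+36.2²) = √3931.32 = 62.700


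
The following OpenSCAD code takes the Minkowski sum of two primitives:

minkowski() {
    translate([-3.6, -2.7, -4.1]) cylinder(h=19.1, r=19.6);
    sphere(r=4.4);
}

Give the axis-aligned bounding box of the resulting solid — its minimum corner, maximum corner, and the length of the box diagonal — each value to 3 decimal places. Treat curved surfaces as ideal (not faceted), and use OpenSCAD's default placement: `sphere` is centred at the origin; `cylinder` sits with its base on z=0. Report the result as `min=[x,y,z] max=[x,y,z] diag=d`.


min=[-27.600,-26.700,-8.500] max=[20.400,21.300,19.400] diag=73.392

A = translate([-3.6, -2.7, -4.1]) cylinder(h=19.1, r=19.6) → bbox [-23.2,-22.3,-4.1] .. [16,16.9,15]
B = sphere(r=4.4) → bbox [-4.4,-4.4,-4.4] .. [4.4,4.4,4.4]
lo = A.lo+B.lo = [-23.2-4.4, -22.3-4.4, -4.1-4.4] = [-27.600,-26.700,-8.500]
hi = A.hi+B.hi = [16+4.4, 16.9+4.4, 15+4.4] = [20.400,21.300,19.400]
diag = √(48²+48²+27.9²) = √5386.41 = 73.392


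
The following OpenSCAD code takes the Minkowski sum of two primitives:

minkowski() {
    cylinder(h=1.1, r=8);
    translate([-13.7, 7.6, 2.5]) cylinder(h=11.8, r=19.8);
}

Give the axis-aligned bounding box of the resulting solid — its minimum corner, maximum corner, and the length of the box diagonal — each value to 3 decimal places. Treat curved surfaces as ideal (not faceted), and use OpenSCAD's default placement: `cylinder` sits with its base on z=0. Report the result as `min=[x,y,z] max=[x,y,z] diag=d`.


A = translate([-13.7, 7.6, 2.5]) cylinder(h=11.8, r=19.8) → bbox [-33.5,-12.2,2.5] .. [6.1,27.4,14.3]
B = cylinder(h=1.1, r=8) → bbox [-8,-8,0] .. [8,8,1.1]
lo = A.lo+B.lo = [-33.5-8, -12.2-8, 2.5+0] = [-41.500,-20.200,2.500]
hi = A.hi+B.hi = [6.1+8, 27.4+8, 14.3+1.1] = [14.100,35.400,15.400]
diag = √(55.6²+55.6²+12.9²) = √6349.13 = 79.681

min=[-41.500,-20.200,2.500] max=[14.100,35.400,15.400] diag=79.681


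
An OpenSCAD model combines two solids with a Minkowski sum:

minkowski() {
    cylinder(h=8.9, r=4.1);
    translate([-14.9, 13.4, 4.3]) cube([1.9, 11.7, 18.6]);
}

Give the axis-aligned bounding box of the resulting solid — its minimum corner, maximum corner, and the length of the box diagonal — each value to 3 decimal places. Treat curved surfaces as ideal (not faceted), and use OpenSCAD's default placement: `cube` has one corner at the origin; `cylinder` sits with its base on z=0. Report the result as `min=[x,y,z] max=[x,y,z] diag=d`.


min=[-19.000,9.300,4.300] max=[-8.900,29.200,31.800] diag=35.416

A = translate([-14.9, 13.4, 4.3]) cube([1.9, 11.7, 18.6]) → bbox [-14.9,13.4,4.3] .. [-13,25.1,22.9]
B = cylinder(h=8.9, r=4.1) → bbox [-4.1,-4.1,0] .. [4.1,4.1,8.9]
lo = A.lo+B.lo = [-14.9-4.1, 13.4-4.1, 4.3+0] = [-19.000,9.300,4.300]
hi = A.hi+B.hi = [-13+4.1, 25.1+4.1, 22.9+8.9] = [-8.900,29.200,31.800]
diag = √(10.1²+19.9²+27.5²) = √1254.27 = 35.416


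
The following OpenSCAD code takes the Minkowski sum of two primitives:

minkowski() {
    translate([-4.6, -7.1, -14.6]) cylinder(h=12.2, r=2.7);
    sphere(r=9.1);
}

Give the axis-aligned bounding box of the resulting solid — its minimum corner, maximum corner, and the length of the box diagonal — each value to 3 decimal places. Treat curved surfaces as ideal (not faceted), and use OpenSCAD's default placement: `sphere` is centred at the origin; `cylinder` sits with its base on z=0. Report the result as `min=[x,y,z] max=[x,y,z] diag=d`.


min=[-16.400,-18.900,-23.700] max=[7.200,4.700,6.700] diag=45.145

A = translate([-4.6, -7.1, -14.6]) cylinder(h=12.2, r=2.7) → bbox [-7.3,-9.8,-14.6] .. [-1.9,-4.4,-2.4]
B = sphere(r=9.1) → bbox [-9.1,-9.1,-9.1] .. [9.1,9.1,9.1]
lo = A.lo+B.lo = [-7.3-9.1, -9.8-9.1, -14.6-9.1] = [-16.400,-18.900,-23.700]
hi = A.hi+B.hi = [-1.9+9.1, -4.4+9.1, -2.4+9.1] = [7.200,4.700,6.700]
diag = √(23.6²+23.6²+30.4²) = √2038.08 = 45.145


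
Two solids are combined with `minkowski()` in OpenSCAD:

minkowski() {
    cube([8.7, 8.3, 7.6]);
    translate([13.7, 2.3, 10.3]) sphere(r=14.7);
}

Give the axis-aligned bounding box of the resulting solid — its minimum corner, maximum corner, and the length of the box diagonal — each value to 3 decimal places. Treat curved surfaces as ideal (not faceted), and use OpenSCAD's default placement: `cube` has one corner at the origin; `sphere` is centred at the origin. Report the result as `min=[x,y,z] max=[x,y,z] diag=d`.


min=[-1.000,-12.400,-4.400] max=[37.100,25.300,32.600] diag=65.130

A = translate([13.7, 2.3, 10.3]) sphere(r=14.7) → bbox [-1,-12.4,-4.4] .. [28.4,17,25]
B = cube([8.7, 8.3, 7.6]) → bbox [0,0,0] .. [8.7,8.3,7.6]
lo = A.lo+B.lo = [-1+0, -12.4+0, -4.4+0] = [-1.000,-12.400,-4.400]
hi = A.hi+B.hi = [28.4+8.7, 17+8.3, 25+7.6] = [37.100,25.300,32.600]
diag = √(38.1²+37.7²+37²) = √4241.9 = 65.130


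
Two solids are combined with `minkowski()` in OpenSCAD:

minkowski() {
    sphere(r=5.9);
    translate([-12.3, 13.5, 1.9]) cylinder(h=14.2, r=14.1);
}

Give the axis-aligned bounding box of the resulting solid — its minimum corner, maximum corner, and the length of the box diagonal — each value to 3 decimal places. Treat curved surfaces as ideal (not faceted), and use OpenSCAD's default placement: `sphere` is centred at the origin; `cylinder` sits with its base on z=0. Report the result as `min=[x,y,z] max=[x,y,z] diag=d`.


A = translate([-12.3, 13.5, 1.9]) cylinder(h=14.2, r=14.1) → bbox [-26.4,-0.6,1.9] .. [1.8,27.6,16.1]
B = sphere(r=5.9) → bbox [-5.9,-5.9,-5.9] .. [5.9,5.9,5.9]
lo = A.lo+B.lo = [-26.4-5.9, -0.6-5.9, 1.9-5.9] = [-32.300,-6.500,-4.000]
hi = A.hi+B.hi = [1.8+5.9, 27.6+5.9, 16.1+5.9] = [7.700,33.500,22.000]
diag = √(40²+40²+26²) = √3876 = 62.258

min=[-32.300,-6.500,-4.000] max=[7.700,33.500,22.000] diag=62.258


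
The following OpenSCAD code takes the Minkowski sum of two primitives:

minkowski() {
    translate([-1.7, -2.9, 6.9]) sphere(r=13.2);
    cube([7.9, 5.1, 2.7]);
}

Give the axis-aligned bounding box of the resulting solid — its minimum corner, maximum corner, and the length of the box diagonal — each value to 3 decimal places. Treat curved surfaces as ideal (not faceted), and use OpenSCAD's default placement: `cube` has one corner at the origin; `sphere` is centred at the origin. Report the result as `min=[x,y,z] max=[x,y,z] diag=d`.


A = translate([-1.7, -2.9, 6.9]) sphere(r=13.2) → bbox [-14.9,-16.1,-6.3] .. [11.5,10.3,20.1]
B = cube([7.9, 5.1, 2.7]) → bbox [0,0,0] .. [7.9,5.1,2.7]
lo = A.lo+B.lo = [-14.9+0, -16.1+0, -6.3+0] = [-14.900,-16.100,-6.300]
hi = A.hi+B.hi = [11.5+7.9, 10.3+5.1, 20.1+2.7] = [19.400,15.400,22.800]
diag = √(34.3²+31.5²+29.1²) = √3015.55 = 54.914

min=[-14.900,-16.100,-6.300] max=[19.400,15.400,22.800] diag=54.914


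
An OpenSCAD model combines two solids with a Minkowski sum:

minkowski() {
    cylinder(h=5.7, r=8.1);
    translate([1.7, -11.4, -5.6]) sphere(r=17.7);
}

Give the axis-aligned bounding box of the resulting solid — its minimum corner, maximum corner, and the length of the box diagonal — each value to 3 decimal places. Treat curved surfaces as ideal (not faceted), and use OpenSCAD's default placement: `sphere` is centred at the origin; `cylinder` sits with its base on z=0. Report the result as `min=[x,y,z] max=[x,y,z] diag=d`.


A = translate([1.7, -11.4, -5.6]) sphere(r=17.7) → bbox [-16,-29.1,-23.3] .. [19.4,6.3,12.1]
B = cylinder(h=5.7, r=8.1) → bbox [-8.1,-8.1,0] .. [8.1,8.1,5.7]
lo = A.lo+B.lo = [-16-8.1, -29.1-8.1, -23.3+0] = [-24.100,-37.200,-23.300]
hi = A.hi+B.hi = [19.4+8.1, 6.3+8.1, 12.1+5.7] = [27.500,14.400,17.800]
diag = √(51.6²+51.6²+41.1²) = √7014.33 = 83.752

min=[-24.100,-37.200,-23.300] max=[27.500,14.400,17.800] diag=83.752


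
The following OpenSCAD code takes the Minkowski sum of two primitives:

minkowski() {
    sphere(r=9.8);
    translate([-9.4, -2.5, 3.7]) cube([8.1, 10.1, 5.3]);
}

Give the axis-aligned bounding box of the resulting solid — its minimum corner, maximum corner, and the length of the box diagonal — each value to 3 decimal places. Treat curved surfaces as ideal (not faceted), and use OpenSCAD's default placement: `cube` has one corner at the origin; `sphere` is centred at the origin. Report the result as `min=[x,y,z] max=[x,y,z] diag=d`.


A = translate([-9.4, -2.5, 3.7]) cube([8.1, 10.1, 5.3]) → bbox [-9.4,-2.5,3.7] .. [-1.3,7.6,9]
B = sphere(r=9.8) → bbox [-9.8,-9.8,-9.8] .. [9.8,9.8,9.8]
lo = A.lo+B.lo = [-9.4-9.8, -2.5-9.8, 3.7-9.8] = [-19.200,-12.300,-6.100]
hi = A.hi+B.hi = [-1.3+9.8, 7.6+9.8, 9+9.8] = [8.500,17.400,18.800]
diag = √(27.7²+29.7²+24.9²) = √2269.39 = 47.638

min=[-19.200,-12.300,-6.100] max=[8.500,17.400,18.800] diag=47.638


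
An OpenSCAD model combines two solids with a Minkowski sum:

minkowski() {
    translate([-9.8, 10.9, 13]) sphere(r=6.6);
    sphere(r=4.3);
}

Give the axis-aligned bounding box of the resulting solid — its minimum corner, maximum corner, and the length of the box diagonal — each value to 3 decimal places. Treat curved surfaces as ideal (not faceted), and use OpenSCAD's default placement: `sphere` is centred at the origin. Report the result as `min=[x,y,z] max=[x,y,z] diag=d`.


A = translate([-9.8, 10.9, 13]) sphere(r=6.6) → bbox [-16.4,4.3,6.4] .. [-3.2,17.5,19.6]
B = sphere(r=4.3) → bbox [-4.3,-4.3,-4.3] .. [4.3,4.3,4.3]
lo = A.lo+B.lo = [-16.4-4.3, 4.3-4.3, 6.4-4.3] = [-20.700,0.000,2.100]
hi = A.hi+B.hi = [-3.2+4.3, 17.5+4.3, 19.6+4.3] = [1.100,21.800,23.900]
diag = √(21.8²+21.8²+21.8²) = √1425.72 = 37.759

min=[-20.700,0.000,2.100] max=[1.100,21.800,23.900] diag=37.759


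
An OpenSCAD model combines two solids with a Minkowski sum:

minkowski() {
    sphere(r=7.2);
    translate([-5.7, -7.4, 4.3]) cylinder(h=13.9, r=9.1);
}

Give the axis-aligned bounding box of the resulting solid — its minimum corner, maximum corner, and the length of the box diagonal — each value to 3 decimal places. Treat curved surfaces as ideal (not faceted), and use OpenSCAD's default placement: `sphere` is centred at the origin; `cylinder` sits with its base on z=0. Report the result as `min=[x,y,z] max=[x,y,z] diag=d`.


A = translate([-5.7, -7.4, 4.3]) cylinder(h=13.9, r=9.1) → bbox [-14.8,-16.5,4.3] .. [3.4,1.7,18.2]
B = sphere(r=7.2) → bbox [-7.2,-7.2,-7.2] .. [7.2,7.2,7.2]
lo = A.lo+B.lo = [-14.8-7.2, -16.5-7.2, 4.3-7.2] = [-22.000,-23.700,-2.900]
hi = A.hi+B.hi = [3.4+7.2, 1.7+7.2, 18.2+7.2] = [10.600,8.900,25.400]
diag = √(32.6²+32.6²+28.3²) = √2926.41 = 54.096

min=[-22.000,-23.700,-2.900] max=[10.600,8.900,25.400] diag=54.096


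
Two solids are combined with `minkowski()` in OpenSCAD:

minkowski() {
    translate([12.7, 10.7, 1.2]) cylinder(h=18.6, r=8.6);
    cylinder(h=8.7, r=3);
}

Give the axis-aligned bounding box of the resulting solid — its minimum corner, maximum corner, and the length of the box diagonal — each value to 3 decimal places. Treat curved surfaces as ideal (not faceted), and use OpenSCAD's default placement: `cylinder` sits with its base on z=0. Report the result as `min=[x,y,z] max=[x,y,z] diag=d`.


min=[1.100,-0.900,1.200] max=[24.300,22.300,28.500] diag=42.682

A = translate([12.7, 10.7, 1.2]) cylinder(h=18.6, r=8.6) → bbox [4.1,2.1,1.2] .. [21.3,19.3,19.8]
B = cylinder(h=8.7, r=3) → bbox [-3,-3,0] .. [3,3,8.7]
lo = A.lo+B.lo = [4.1-3, 2.1-3, 1.2+0] = [1.100,-0.900,1.200]
hi = A.hi+B.hi = [21.3+3, 19.3+3, 19.8+8.7] = [24.300,22.300,28.500]
diag = √(23.2²+23.2²+27.3²) = √1821.77 = 42.682


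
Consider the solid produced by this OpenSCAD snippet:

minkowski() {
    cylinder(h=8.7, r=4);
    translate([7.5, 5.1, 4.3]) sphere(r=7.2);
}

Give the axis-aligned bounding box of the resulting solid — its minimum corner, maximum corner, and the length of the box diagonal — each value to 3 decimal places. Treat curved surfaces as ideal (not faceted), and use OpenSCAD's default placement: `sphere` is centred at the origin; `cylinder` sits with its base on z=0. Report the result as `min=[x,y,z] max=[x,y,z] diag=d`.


A = translate([7.5, 5.1, 4.3]) sphere(r=7.2) → bbox [0.3,-2.1,-2.9] .. [14.7,12.3,11.5]
B = cylinder(h=8.7, r=4) → bbox [-4,-4,0] .. [4,4,8.7]
lo = A.lo+B.lo = [0.3-4, -2.1-4, -2.9+0] = [-3.700,-6.100,-2.900]
hi = A.hi+B.hi = [14.7+4, 12.3+4, 11.5+8.7] = [18.700,16.300,20.200]
diag = √(22.4²+22.4²+23.1²) = √1537.13 = 39.206

min=[-3.700,-6.100,-2.900] max=[18.700,16.300,20.200] diag=39.206


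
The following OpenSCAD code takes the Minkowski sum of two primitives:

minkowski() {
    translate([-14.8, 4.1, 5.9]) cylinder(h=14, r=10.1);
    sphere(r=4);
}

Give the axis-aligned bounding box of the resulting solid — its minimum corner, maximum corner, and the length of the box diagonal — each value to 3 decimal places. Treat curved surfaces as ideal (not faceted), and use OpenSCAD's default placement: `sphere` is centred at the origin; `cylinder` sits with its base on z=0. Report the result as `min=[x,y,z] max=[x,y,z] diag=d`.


min=[-28.900,-10.000,1.900] max=[-0.700,18.200,23.900] diag=45.546

A = translate([-14.8, 4.1, 5.9]) cylinder(h=14, r=10.1) → bbox [-24.9,-6,5.9] .. [-4.7,14.2,19.9]
B = sphere(r=4) → bbox [-4,-4,-4] .. [4,4,4]
lo = A.lo+B.lo = [-24.9-4, -6-4, 5.9-4] = [-28.900,-10.000,1.900]
hi = A.hi+B.hi = [-4.7+4, 14.2+4, 19.9+4] = [-0.700,18.200,23.900]
diag = √(28.2²+28.2²+22²) = √2074.48 = 45.546


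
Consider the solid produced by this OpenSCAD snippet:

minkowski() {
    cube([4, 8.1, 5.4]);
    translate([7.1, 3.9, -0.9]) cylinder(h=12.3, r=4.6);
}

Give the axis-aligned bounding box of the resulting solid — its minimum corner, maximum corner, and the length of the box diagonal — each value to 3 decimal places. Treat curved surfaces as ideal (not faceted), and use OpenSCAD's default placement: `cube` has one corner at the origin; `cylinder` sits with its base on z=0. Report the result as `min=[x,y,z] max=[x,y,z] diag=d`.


min=[2.500,-0.700,-0.900] max=[15.700,16.600,16.800] diag=28.050

A = translate([7.1, 3.9, -0.9]) cylinder(h=12.3, r=4.6) → bbox [2.5,-0.7,-0.9] .. [11.7,8.5,11.4]
B = cube([4, 8.1, 5.4]) → bbox [0,0,0] .. [4,8.1,5.4]
lo = A.lo+B.lo = [2.5+0, -0.7+0, -0.9+0] = [2.500,-0.700,-0.900]
hi = A.hi+B.hi = [11.7+4, 8.5+8.1, 11.4+5.4] = [15.700,16.600,16.800]
diag = √(13.2²+17.3²+17.7²) = √786.82 = 28.050


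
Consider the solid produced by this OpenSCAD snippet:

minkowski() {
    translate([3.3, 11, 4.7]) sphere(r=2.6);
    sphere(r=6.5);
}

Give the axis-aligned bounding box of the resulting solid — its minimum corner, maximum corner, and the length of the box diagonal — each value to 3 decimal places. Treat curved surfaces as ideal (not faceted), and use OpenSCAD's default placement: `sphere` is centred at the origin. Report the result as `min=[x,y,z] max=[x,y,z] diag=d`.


A = translate([3.3, 11, 4.7]) sphere(r=2.6) → bbox [0.7,8.4,2.1] .. [5.9,13.6,7.3]
B = sphere(r=6.5) → bbox [-6.5,-6.5,-6.5] .. [6.5,6.5,6.5]
lo = A.lo+B.lo = [0.7-6.5, 8.4-6.5, 2.1-6.5] = [-5.800,1.900,-4.400]
hi = A.hi+B.hi = [5.9+6.5, 13.6+6.5, 7.3+6.5] = [12.400,20.100,13.800]
diag = √(18.2²+18.2²+18.2²) = √993.72 = 31.523

min=[-5.800,1.900,-4.400] max=[12.400,20.100,13.800] diag=31.523


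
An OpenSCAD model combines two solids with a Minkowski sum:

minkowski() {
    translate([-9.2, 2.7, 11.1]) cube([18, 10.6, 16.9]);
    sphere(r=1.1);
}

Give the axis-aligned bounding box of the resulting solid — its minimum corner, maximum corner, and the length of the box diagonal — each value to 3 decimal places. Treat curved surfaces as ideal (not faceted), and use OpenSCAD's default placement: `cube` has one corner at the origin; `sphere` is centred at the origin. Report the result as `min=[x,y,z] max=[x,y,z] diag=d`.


min=[-10.300,1.600,10.000] max=[9.900,14.400,29.100] diag=30.605

A = translate([-9.2, 2.7, 11.1]) cube([18, 10.6, 16.9]) → bbox [-9.2,2.7,11.1] .. [8.8,13.3,28]
B = sphere(r=1.1) → bbox [-1.1,-1.1,-1.1] .. [1.1,1.1,1.1]
lo = A.lo+B.lo = [-9.2-1.1, 2.7-1.1, 11.1-1.1] = [-10.300,1.600,10.000]
hi = A.hi+B.hi = [8.8+1.1, 13.3+1.1, 28+1.1] = [9.900,14.400,29.100]
diag = √(20.2²+12.8²+19.1²) = √936.69 = 30.605


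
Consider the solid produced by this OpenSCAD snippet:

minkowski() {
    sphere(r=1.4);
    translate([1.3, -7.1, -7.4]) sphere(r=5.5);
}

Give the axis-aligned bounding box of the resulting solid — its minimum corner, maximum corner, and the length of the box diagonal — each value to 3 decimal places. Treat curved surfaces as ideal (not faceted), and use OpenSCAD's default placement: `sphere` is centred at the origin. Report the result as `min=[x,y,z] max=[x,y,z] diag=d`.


min=[-5.600,-14.000,-14.300] max=[8.200,-0.200,-0.500] diag=23.902

A = translate([1.3, -7.1, -7.4]) sphere(r=5.5) → bbox [-4.2,-12.6,-12.9] .. [6.8,-1.6,-1.9]
B = sphere(r=1.4) → bbox [-1.4,-1.4,-1.4] .. [1.4,1.4,1.4]
lo = A.lo+B.lo = [-4.2-1.4, -12.6-1.4, -12.9-1.4] = [-5.600,-14.000,-14.300]
hi = A.hi+B.hi = [6.8+1.4, -1.6+1.4, -1.9+1.4] = [8.200,-0.200,-0.500]
diag = √(13.8²+13.8²+13.8²) = √571.32 = 23.902


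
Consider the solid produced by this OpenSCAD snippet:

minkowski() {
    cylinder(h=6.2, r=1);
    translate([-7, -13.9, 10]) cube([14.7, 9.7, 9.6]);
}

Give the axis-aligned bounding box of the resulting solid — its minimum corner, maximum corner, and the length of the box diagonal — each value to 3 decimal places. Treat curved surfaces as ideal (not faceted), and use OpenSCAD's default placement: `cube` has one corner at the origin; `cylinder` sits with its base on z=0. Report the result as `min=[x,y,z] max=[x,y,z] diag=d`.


min=[-8.000,-14.900,10.000] max=[8.700,-3.200,25.800] diag=25.796

A = translate([-7, -13.9, 10]) cube([14.7, 9.7, 9.6]) → bbox [-7,-13.9,10] .. [7.7,-4.2,19.6]
B = cylinder(h=6.2, r=1) → bbox [-1,-1,0] .. [1,1,6.2]
lo = A.lo+B.lo = [-7-1, -13.9-1, 10+0] = [-8.000,-14.900,10.000]
hi = A.hi+B.hi = [7.7+1, -4.2+1, 19.6+6.2] = [8.700,-3.200,25.800]
diag = √(16.7²+11.7²+15.8²) = √665.42 = 25.796
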